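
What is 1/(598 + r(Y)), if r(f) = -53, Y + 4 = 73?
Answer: 1/545 ≈ 0.0018349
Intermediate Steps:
Y = 69 (Y = -4 + 73 = 69)
1/(598 + r(Y)) = 1/(598 - 53) = 1/545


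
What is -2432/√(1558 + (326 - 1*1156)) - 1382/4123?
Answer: -1382/4123 - 608*√182/91 ≈ -90.471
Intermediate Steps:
-2432/√(1558 + (326 - 1*1156)) - 1382/4123 = -2432/√(1558 + (326 - 1156)) - 1382*1/4123 = -2432/√(1558 - 830) - 1382/4123 = -2432*√182/364 - 1382/4123 = -608*√182/91 - 1382/4123 = -1382/4123 - 608*√182/91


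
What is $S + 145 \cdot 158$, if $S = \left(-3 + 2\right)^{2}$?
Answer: $22911$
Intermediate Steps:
$S = 1$ ($S = \left(-1\right)^{2} = 1$)
$S + 145 \cdot 158 = 1 + 145 \cdot 158 = 1 + 22910 = 22911$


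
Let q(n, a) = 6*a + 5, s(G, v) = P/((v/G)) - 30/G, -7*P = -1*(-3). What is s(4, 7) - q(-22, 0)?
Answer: -1249/98 ≈ -12.745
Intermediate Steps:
P = -3/7 (P = -(-1)*(-3)/7 = -⅐*3 = -3/7 ≈ -0.42857)
s(G, v) = -30/G - 3*G/(7*v) (s(G, v) = -3*G/v/7 - 30/G = -3*G/(7*v) - 30/G = -30/G - 3*G/(7*v))
q(n, a) = 5 + 6*a
s(4, 7) - q(-22, 0) = (-30/4 - 3/7*4/7) - (5 + 6*0) = (-30*¼ - 3/7*4*⅐) - (5 + 0) = (-15/2 - 12/49) - 1*5 = -759/98 - 5 = -1249/98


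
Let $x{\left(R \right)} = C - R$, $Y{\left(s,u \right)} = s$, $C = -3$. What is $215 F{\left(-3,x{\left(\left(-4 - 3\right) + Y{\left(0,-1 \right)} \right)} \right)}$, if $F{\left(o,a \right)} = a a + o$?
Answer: $2795$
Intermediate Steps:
$x{\left(R \right)} = -3 - R$
$F{\left(o,a \right)} = o + a^{2}$ ($F{\left(o,a \right)} = a^{2} + o = o + a^{2}$)
$215 F{\left(-3,x{\left(\left(-4 - 3\right) + Y{\left(0,-1 \right)} \right)} \right)} = 215 \left(-3 + \left(-3 - \left(\left(-4 - 3\right) + 0\right)\right)^{2}\right) = 215 \left(-3 + \left(-3 - \left(-7 + 0\right)\right)^{2}\right) = 215 \left(-3 + \left(-3 - -7\right)^{2}\right) = 215 \left(-3 + \left(-3 + 7\right)^{2}\right) = 215 \left(-3 + 4^{2}\right) = 215 \left(-3 + 16\right) = 215 \cdot 13 = 2795$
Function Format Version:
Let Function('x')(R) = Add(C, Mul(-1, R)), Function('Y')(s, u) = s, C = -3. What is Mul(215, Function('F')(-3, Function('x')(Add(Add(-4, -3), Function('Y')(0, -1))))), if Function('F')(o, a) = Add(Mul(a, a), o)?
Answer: 2795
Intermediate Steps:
Function('x')(R) = Add(-3, Mul(-1, R))
Function('F')(o, a) = Add(o, Pow(a, 2)) (Function('F')(o, a) = Add(Pow(a, 2), o) = Add(o, Pow(a, 2)))
Mul(215, Function('F')(-3, Function('x')(Add(Add(-4, -3), Function('Y')(0, -1))))) = Mul(215, Add(-3, Pow(Add(-3, Mul(-1, Add(Add(-4, -3), 0))), 2))) = Mul(215, Add(-3, Pow(Add(-3, Mul(-1, Add(-7, 0))), 2))) = Mul(215, Add(-3, Pow(Add(-3, Mul(-1, -7)), 2))) = Mul(215, Add(-3, Pow(Add(-3, 7), 2))) = Mul(215, Add(-3, Pow(4, 2))) = Mul(215, Add(-3, 16)) = Mul(215, 13) = 2795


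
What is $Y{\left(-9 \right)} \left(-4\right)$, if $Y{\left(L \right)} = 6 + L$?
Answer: $12$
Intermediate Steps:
$Y{\left(-9 \right)} \left(-4\right) = \left(6 - 9\right) \left(-4\right) = \left(-3\right) \left(-4\right) = 12$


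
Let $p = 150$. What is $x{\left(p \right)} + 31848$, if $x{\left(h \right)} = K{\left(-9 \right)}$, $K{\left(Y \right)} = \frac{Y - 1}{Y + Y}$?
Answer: $\frac{286637}{9} \approx 31849.0$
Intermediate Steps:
$K{\left(Y \right)} = \frac{-1 + Y}{2 Y}$
$x{\left(h \right)} = \frac{5}{9}$ ($x{\left(h \right)} = \frac{-1 - 9}{2 \left(-9\right)} = \frac{1}{2} \left(- \frac{1}{9}\right) \left(-10\right) = \frac{5}{9}$)
$x{\left(p \right)} + 31848 = \frac{5}{9} + 31848 = \frac{286637}{9}$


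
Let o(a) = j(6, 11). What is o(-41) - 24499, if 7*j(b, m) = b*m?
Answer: -171427/7 ≈ -24490.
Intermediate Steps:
j(b, m) = b*m/7 (j(b, m) = (b*m)/7 = b*m/7)
o(a) = 66/7 (o(a) = (⅐)*6*11 = 66/7)
o(-41) - 24499 = 66/7 - 24499 = -171427/7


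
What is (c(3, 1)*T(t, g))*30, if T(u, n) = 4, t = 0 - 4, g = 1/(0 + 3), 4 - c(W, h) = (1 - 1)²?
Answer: 480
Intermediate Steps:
c(W, h) = 4 (c(W, h) = 4 - (1 - 1)² = 4 - 1*0² = 4 - 1*0 = 4 + 0 = 4)
g = ⅓ (g = 1/3 = ⅓ ≈ 0.33333)
t = -4
(c(3, 1)*T(t, g))*30 = (4*4)*30 = 16*30 = 480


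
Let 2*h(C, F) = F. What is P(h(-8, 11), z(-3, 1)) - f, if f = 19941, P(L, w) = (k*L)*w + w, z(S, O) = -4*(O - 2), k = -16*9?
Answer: -23105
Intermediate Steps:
k = -144 (k = -1*144 = -144)
z(S, O) = 8 - 4*O (z(S, O) = -4*(-2 + O) = 8 - 4*O)
h(C, F) = F/2
P(L, w) = w - 144*L*w (P(L, w) = (-144*L)*w + w = -144*L*w + w = w - 144*L*w)
P(h(-8, 11), z(-3, 1)) - f = (8 - 4*1)*(1 - 72*11) - 1*19941 = (8 - 4)*(1 - 144*11/2) - 19941 = 4*(1 - 792) - 19941 = 4*(-791) - 19941 = -3164 - 19941 = -23105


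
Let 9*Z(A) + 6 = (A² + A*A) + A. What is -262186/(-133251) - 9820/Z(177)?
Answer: 57977294/103358359 ≈ 0.56094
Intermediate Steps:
Z(A) = -⅔ + A/9 + 2*A²/9 (Z(A) = -⅔ + ((A² + A*A) + A)/9 = -⅔ + ((A² + A²) + A)/9 = -⅔ + (2*A² + A)/9 = -⅔ + (A + 2*A²)/9 = -⅔ + (A/9 + 2*A²/9) = -⅔ + A/9 + 2*A²/9)
-262186/(-133251) - 9820/Z(177) = -262186/(-133251) - 9820/(-⅔ + (⅑)*177 + (2/9)*177²) = -262186*(-1/133251) - 9820/(-⅔ + 59/3 + (2/9)*31329) = 262186/133251 - 9820/(-⅔ + 59/3 + 6962) = 262186/133251 - 9820/6981 = 57977294/103358359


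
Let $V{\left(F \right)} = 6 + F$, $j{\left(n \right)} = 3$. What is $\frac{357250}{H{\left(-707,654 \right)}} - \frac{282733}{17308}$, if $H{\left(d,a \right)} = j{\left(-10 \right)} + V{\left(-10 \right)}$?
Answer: $- \frac{6183565733}{17308} \approx -3.5727 \cdot 10^{5}$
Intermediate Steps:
$H{\left(d,a \right)} = -1$ ($H{\left(d,a \right)} = 3 + \left(6 - 10\right) = 3 - 4 = -1$)
$\frac{357250}{H{\left(-707,654 \right)}} - \frac{282733}{17308} = \frac{357250}{-1} - \frac{282733}{17308} = 357250 \left(-1\right) - \frac{282733}{17308} = -357250 - \frac{282733}{17308} = - \frac{6183565733}{17308}$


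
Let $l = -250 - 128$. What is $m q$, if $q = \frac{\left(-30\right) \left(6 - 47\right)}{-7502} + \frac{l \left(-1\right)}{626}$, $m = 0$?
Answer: $0$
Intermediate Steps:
$l = -378$
$q = \frac{516444}{1174063}$ ($q = \frac{\left(-30\right) \left(6 - 47\right)}{-7502} + \frac{\left(-378\right) \left(-1\right)}{626} = \left(-30\right) \left(-41\right) \left(- \frac{1}{7502}\right) + 378 \cdot \frac{1}{626} = 1230 \left(- \frac{1}{7502}\right) + \frac{189}{313} = - \frac{615}{3751} + \frac{189}{313} = \frac{516444}{1174063} \approx 0.43988$)
$m q = 0 \cdot \frac{516444}{1174063} = 0$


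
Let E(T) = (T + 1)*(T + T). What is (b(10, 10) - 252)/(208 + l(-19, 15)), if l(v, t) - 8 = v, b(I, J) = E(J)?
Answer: -32/197 ≈ -0.16244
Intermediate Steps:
E(T) = 2*T*(1 + T) (E(T) = (1 + T)*(2*T) = 2*T*(1 + T))
b(I, J) = 2*J*(1 + J)
l(v, t) = 8 + v
(b(10, 10) - 252)/(208 + l(-19, 15)) = (2*10*(1 + 10) - 252)/(208 + (8 - 19)) = (2*10*11 - 252)/(208 - 11) = (220 - 252)/197 = -32*1/197 = -32/197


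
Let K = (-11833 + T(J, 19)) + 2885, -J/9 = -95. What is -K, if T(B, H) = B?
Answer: 8093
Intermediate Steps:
J = 855 (J = -9*(-95) = 855)
K = -8093 (K = (-11833 + 855) + 2885 = -10978 + 2885 = -8093)
-K = -1*(-8093) = 8093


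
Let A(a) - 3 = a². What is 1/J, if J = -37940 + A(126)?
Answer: -1/22061 ≈ -4.5329e-5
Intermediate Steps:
A(a) = 3 + a²
J = -22061 (J = -37940 + (3 + 126²) = -37940 + (3 + 15876) = -37940 + 15879 = -22061)
1/J = 1/(-22061) = -1/22061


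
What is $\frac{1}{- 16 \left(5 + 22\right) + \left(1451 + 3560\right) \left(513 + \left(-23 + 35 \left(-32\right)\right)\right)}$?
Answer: $- \frac{1}{3157362} \approx -3.1672 \cdot 10^{-7}$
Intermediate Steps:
$\frac{1}{- 16 \left(5 + 22\right) + \left(1451 + 3560\right) \left(513 + \left(-23 + 35 \left(-32\right)\right)\right)} = \frac{1}{\left(-16\right) 27 + 5011 \left(513 - 1143\right)} = \frac{1}{-432 + 5011 \left(513 - 1143\right)} = \frac{1}{-432 + 5011 \left(-630\right)} = \frac{1}{-432 - 3156930} = \frac{1}{-3157362} = - \frac{1}{3157362}$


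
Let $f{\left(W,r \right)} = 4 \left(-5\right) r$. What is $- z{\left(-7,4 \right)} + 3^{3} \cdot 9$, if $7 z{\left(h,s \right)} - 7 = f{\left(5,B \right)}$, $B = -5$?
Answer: $\frac{1594}{7} \approx 227.71$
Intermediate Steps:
$f{\left(W,r \right)} = - 20 r$
$z{\left(h,s \right)} = \frac{107}{7}$ ($z{\left(h,s \right)} = 1 + \frac{\left(-20\right) \left(-5\right)}{7} = 1 + \frac{1}{7} \cdot 100 = 1 + \frac{100}{7} = \frac{107}{7}$)
$- z{\left(-7,4 \right)} + 3^{3} \cdot 9 = \left(-1\right) \frac{107}{7} + 3^{3} \cdot 9 = - \frac{107}{7} + 27 \cdot 9 = - \frac{107}{7} + 243 = \frac{1594}{7}$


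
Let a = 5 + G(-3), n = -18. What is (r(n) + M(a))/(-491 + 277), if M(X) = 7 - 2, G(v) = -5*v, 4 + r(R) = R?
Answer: 17/214 ≈ 0.079439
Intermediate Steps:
r(R) = -4 + R
a = 20 (a = 5 - 5*(-3) = 5 + 15 = 20)
M(X) = 5
(r(n) + M(a))/(-491 + 277) = ((-4 - 18) + 5)/(-491 + 277) = (-22 + 5)/(-214) = -17*(-1/214) = 17/214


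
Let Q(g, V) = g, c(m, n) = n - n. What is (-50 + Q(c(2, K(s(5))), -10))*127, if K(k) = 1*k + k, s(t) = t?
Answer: -6350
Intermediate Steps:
K(k) = 2*k (K(k) = k + k = 2*k)
c(m, n) = 0
(-50 + Q(c(2, K(s(5))), -10))*127 = (-50 + 0)*127 = -50*127 = -6350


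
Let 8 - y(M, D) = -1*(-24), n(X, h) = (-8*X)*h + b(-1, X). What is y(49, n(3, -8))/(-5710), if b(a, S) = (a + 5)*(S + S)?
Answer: 8/2855 ≈ 0.0028021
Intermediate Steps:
b(a, S) = 2*S*(5 + a) (b(a, S) = (5 + a)*(2*S) = 2*S*(5 + a))
n(X, h) = 8*X - 8*X*h (n(X, h) = (-8*X)*h + 2*X*(5 - 1) = -8*X*h + 2*X*4 = -8*X*h + 8*X = 8*X - 8*X*h)
y(M, D) = -16 (y(M, D) = 8 - (-1)*(-24) = 8 - 1*24 = 8 - 24 = -16)
y(49, n(3, -8))/(-5710) = -16/(-5710) = -16*(-1/5710) = 8/2855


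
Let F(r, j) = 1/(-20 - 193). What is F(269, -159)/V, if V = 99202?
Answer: -1/21130026 ≈ -4.7326e-8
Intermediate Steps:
F(r, j) = -1/213 (F(r, j) = 1/(-213) = -1/213)
F(269, -159)/V = -1/213/99202 = -1/213*1/99202 = -1/21130026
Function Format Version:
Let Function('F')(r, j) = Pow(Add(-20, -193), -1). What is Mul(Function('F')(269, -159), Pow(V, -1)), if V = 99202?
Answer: Rational(-1, 21130026) ≈ -4.7326e-8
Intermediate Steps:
Function('F')(r, j) = Rational(-1, 213) (Function('F')(r, j) = Pow(-213, -1) = Rational(-1, 213))
Mul(Function('F')(269, -159), Pow(V, -1)) = Mul(Rational(-1, 213), Pow(99202, -1)) = Mul(Rational(-1, 213), Rational(1, 99202)) = Rational(-1, 21130026)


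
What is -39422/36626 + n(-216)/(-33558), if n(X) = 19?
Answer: -661809685/614547654 ≈ -1.0769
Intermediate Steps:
-39422/36626 + n(-216)/(-33558) = -39422/36626 + 19/(-33558) = -39422*1/36626 + 19*(-1/33558) = -19711/18313 - 19/33558 = -661809685/614547654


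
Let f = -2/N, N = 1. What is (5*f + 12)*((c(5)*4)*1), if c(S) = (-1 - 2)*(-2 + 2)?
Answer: 0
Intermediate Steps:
c(S) = 0 (c(S) = -3*0 = 0)
f = -2 (f = -2/1 = -2*1 = -2)
(5*f + 12)*((c(5)*4)*1) = (5*(-2) + 12)*((0*4)*1) = (-10 + 12)*(0*1) = 2*0 = 0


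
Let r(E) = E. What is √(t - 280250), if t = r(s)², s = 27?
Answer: I*√279521 ≈ 528.7*I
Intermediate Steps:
t = 729 (t = 27² = 729)
√(t - 280250) = √(729 - 280250) = √(-279521) = I*√279521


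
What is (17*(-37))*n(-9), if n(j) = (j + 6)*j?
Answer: -16983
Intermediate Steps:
n(j) = j*(6 + j) (n(j) = (6 + j)*j = j*(6 + j))
(17*(-37))*n(-9) = (17*(-37))*(-9*(6 - 9)) = -(-5661)*(-3) = -629*27 = -16983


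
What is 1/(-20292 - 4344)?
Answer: -1/24636 ≈ -4.0591e-5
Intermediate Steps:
1/(-20292 - 4344) = 1/(-24636) = -1/24636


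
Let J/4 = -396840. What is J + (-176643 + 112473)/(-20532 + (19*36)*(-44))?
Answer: -13394132985/8438 ≈ -1.5874e+6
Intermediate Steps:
J = -1587360 (J = 4*(-396840) = -1587360)
J + (-176643 + 112473)/(-20532 + (19*36)*(-44)) = -1587360 + (-176643 + 112473)/(-20532 + (19*36)*(-44)) = -1587360 - 64170/(-20532 + 684*(-44)) = -1587360 - 64170/(-20532 - 30096) = -1587360 - 64170/(-50628) = -1587360 - 64170*(-1/50628) = -1587360 + 10695/8438 = -13394132985/8438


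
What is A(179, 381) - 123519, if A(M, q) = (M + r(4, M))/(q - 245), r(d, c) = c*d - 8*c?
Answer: -16799121/136 ≈ -1.2352e+5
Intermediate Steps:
r(d, c) = -8*c + c*d
A(M, q) = -3*M/(-245 + q) (A(M, q) = (M + M*(-8 + 4))/(q - 245) = (M + M*(-4))/(-245 + q) = (M - 4*M)/(-245 + q) = (-3*M)/(-245 + q) = -3*M/(-245 + q))
A(179, 381) - 123519 = -3*179/(-245 + 381) - 123519 = -3*179/136 - 123519 = -3*179*1/136 - 123519 = -537/136 - 123519 = -16799121/136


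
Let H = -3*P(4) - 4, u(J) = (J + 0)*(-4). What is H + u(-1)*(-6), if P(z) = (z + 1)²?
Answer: -103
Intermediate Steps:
P(z) = (1 + z)²
u(J) = -4*J (u(J) = J*(-4) = -4*J)
H = -79 (H = -3*(1 + 4)² - 4 = -3*5² - 4 = -3*25 - 4 = -75 - 4 = -79)
H + u(-1)*(-6) = -79 - 4*(-1)*(-6) = -79 + 4*(-6) = -79 - 24 = -103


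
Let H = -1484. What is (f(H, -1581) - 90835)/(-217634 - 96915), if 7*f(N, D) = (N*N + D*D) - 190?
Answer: -580826/314549 ≈ -1.8465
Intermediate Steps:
f(N, D) = -190/7 + D²/7 + N²/7 (f(N, D) = ((N*N + D*D) - 190)/7 = ((N² + D²) - 190)/7 = ((D² + N²) - 190)/7 = (-190 + D² + N²)/7 = -190/7 + D²/7 + N²/7)
(f(H, -1581) - 90835)/(-217634 - 96915) = ((-190/7 + (⅐)*(-1581)² + (⅐)*(-1484)²) - 90835)/(-217634 - 96915) = ((-190/7 + (⅐)*2499561 + (⅐)*2202256) - 90835)/(-314549) = ((-190/7 + 2499561/7 + 314608) - 90835)*(-1/314549) = (671661 - 90835)*(-1/314549) = 580826*(-1/314549) = -580826/314549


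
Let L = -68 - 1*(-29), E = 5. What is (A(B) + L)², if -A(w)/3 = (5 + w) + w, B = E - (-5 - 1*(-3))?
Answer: 9216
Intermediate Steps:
B = 7 (B = 5 - (-5 - 1*(-3)) = 5 - (-5 + 3) = 5 - 1*(-2) = 5 + 2 = 7)
A(w) = -15 - 6*w (A(w) = -3*((5 + w) + w) = -3*(5 + 2*w) = -15 - 6*w)
L = -39 (L = -68 + 29 = -39)
(A(B) + L)² = ((-15 - 6*7) - 39)² = ((-15 - 42) - 39)² = (-57 - 39)² = (-96)² = 9216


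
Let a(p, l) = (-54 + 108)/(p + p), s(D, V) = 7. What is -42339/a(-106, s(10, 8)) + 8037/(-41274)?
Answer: 6860547071/41274 ≈ 1.6622e+5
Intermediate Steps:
a(p, l) = 27/p (a(p, l) = 54/((2*p)) = 54*(1/(2*p)) = 27/p)
-42339/a(-106, s(10, 8)) + 8037/(-41274) = -42339/(27/(-106)) + 8037/(-41274) = -42339/(27*(-1/106)) + 8037*(-1/41274) = -42339/(-27/106) - 893/4586 = -42339*(-106/27) - 893/4586 = 1495978/9 - 893/4586 = 6860547071/41274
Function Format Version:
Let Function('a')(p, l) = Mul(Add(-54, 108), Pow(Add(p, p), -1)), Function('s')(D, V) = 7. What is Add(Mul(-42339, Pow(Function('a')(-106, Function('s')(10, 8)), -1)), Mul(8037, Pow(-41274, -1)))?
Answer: Rational(6860547071, 41274) ≈ 1.6622e+5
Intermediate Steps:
Function('a')(p, l) = Mul(27, Pow(p, -1)) (Function('a')(p, l) = Mul(54, Pow(Mul(2, p), -1)) = Mul(54, Mul(Rational(1, 2), Pow(p, -1))) = Mul(27, Pow(p, -1)))
Add(Mul(-42339, Pow(Function('a')(-106, Function('s')(10, 8)), -1)), Mul(8037, Pow(-41274, -1))) = Add(Mul(-42339, Pow(Mul(27, Pow(-106, -1)), -1)), Mul(8037, Pow(-41274, -1))) = Add(Mul(-42339, Pow(Mul(27, Rational(-1, 106)), -1)), Mul(8037, Rational(-1, 41274))) = Add(Mul(-42339, Pow(Rational(-27, 106), -1)), Rational(-893, 4586)) = Add(Mul(-42339, Rational(-106, 27)), Rational(-893, 4586)) = Add(Rational(1495978, 9), Rational(-893, 4586)) = Rational(6860547071, 41274)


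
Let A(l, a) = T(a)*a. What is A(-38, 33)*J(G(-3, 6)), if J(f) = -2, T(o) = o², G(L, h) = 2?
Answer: -71874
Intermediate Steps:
A(l, a) = a³ (A(l, a) = a²*a = a³)
A(-38, 33)*J(G(-3, 6)) = 33³*(-2) = 35937*(-2) = -71874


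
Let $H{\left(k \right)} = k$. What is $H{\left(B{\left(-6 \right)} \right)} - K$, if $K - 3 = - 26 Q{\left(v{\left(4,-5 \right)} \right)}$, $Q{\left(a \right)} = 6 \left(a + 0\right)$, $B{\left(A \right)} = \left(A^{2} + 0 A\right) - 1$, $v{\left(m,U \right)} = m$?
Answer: $656$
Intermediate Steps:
$B{\left(A \right)} = -1 + A^{2}$ ($B{\left(A \right)} = \left(A^{2} + 0\right) - 1 = A^{2} - 1 = -1 + A^{2}$)
$Q{\left(a \right)} = 6 a$
$K = -621$ ($K = 3 - 26 \cdot 6 \cdot 4 = 3 - 624 = -621$)
$H{\left(B{\left(-6 \right)} \right)} - K = \left(-1 + \left(-6\right)^{2}\right) - -621 = \left(-1 + 36\right) + 621 = 35 + 621 = 656$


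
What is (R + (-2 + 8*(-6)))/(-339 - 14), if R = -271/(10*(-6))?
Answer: 2729/21180 ≈ 0.12885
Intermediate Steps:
R = 271/60 (R = -271/(-60) = -271*(-1/60) = 271/60 ≈ 4.5167)
(R + (-2 + 8*(-6)))/(-339 - 14) = (271/60 + (-2 + 8*(-6)))/(-339 - 14) = (271/60 + (-2 - 48))/(-353) = (271/60 - 50)*(-1/353) = -2729/60*(-1/353) = 2729/21180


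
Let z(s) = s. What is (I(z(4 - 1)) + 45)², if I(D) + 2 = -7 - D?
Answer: 1089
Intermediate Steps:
I(D) = -9 - D (I(D) = -2 + (-7 - D) = -9 - D)
(I(z(4 - 1)) + 45)² = ((-9 - (4 - 1)) + 45)² = ((-9 - 1*3) + 45)² = ((-9 - 3) + 45)² = (-12 + 45)² = 33² = 1089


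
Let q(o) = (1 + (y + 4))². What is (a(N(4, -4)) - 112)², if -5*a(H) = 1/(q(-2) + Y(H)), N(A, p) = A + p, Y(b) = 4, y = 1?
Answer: 501804801/40000 ≈ 12545.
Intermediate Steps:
q(o) = 36 (q(o) = (1 + (1 + 4))² = (1 + 5)² = 6² = 36)
a(H) = -1/200 (a(H) = -1/(5*(36 + 4)) = -⅕/40 = -⅕*1/40 = -1/200)
(a(N(4, -4)) - 112)² = (-1/200 - 112)² = (-22401/200)² = 501804801/40000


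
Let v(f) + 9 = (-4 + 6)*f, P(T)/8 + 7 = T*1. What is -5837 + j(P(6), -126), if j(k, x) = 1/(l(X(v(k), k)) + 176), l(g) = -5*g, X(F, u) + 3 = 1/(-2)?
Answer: -2258917/387 ≈ -5837.0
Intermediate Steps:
P(T) = -56 + 8*T (P(T) = -56 + 8*(T*1) = -56 + 8*T)
v(f) = -9 + 2*f (v(f) = -9 + (-4 + 6)*f = -9 + 2*f)
X(F, u) = -7/2 (X(F, u) = -3 + 1/(-2) = -3 - 1/2 = -7/2)
j(k, x) = 2/387 (j(k, x) = 1/(-5*(-7/2) + 176) = 1/(35/2 + 176) = 1/(387/2) = 2/387)
-5837 + j(P(6), -126) = -5837 + 2/387 = -2258917/387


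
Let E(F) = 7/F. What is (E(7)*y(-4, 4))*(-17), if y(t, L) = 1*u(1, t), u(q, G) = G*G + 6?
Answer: -374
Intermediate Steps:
u(q, G) = 6 + G² (u(q, G) = G² + 6 = 6 + G²)
y(t, L) = 6 + t² (y(t, L) = 1*(6 + t²) = 6 + t²)
(E(7)*y(-4, 4))*(-17) = ((7/7)*(6 + (-4)²))*(-17) = ((7*(⅐))*(6 + 16))*(-17) = (1*22)*(-17) = 22*(-17) = -374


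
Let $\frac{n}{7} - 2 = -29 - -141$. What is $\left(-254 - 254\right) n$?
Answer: $-405384$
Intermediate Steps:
$n = 798$ ($n = 14 + 7 \left(-29 - -141\right) = 14 + 7 \left(-29 + 141\right) = 14 + 7 \cdot 112 = 14 + 784 = 798$)
$\left(-254 - 254\right) n = \left(-254 - 254\right) 798 = \left(-508\right) 798 = -405384$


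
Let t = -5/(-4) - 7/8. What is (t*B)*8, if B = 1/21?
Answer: ⅐ ≈ 0.14286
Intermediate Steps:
B = 1/21 ≈ 0.047619
t = 3/8 (t = -5*(-¼) - 7*⅛ = 5/4 - 7/8 = 3/8 ≈ 0.37500)
(t*B)*8 = ((3/8)*(1/21))*8 = (1/56)*8 = ⅐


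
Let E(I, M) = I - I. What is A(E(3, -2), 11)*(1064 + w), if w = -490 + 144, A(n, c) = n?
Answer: 0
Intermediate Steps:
E(I, M) = 0
w = -346
A(E(3, -2), 11)*(1064 + w) = 0*(1064 - 346) = 0*718 = 0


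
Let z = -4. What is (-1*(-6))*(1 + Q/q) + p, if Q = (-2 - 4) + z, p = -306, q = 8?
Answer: -615/2 ≈ -307.50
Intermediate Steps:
Q = -10 (Q = (-2 - 4) - 4 = -6 - 4 = -10)
(-1*(-6))*(1 + Q/q) + p = (-1*(-6))*(1 - 10/8) - 306 = 6*(1 - 10*1/8) - 306 = 6*(1 - 5/4) - 306 = 6*(-1/4) - 306 = -3/2 - 306 = -615/2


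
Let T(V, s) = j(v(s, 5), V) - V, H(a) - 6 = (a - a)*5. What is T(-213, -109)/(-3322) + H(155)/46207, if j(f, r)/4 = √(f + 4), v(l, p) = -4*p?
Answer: -9822159/153499654 - 8*I/1661 ≈ -0.063988 - 0.0048164*I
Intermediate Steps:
j(f, r) = 4*√(4 + f) (j(f, r) = 4*√(f + 4) = 4*√(4 + f))
H(a) = 6 (H(a) = 6 + (a - a)*5 = 6 + 0*5 = 6 + 0 = 6)
T(V, s) = -V + 16*I (T(V, s) = 4*√(4 - 4*5) - V = 4*√(4 - 20) - V = 4*√(-16) - V = 4*(4*I) - V = 16*I - V = -V + 16*I)
T(-213, -109)/(-3322) + H(155)/46207 = (-1*(-213) + 16*I)/(-3322) + 6/46207 = (213 + 16*I)*(-1/3322) + 6*(1/46207) = (-213/3322 - 8*I/1661) + 6/46207 = -9822159/153499654 - 8*I/1661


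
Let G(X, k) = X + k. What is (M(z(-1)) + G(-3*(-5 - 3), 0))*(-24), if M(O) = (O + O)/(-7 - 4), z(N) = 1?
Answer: -6288/11 ≈ -571.64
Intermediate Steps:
M(O) = -2*O/11 (M(O) = (2*O)/(-11) = (2*O)*(-1/11) = -2*O/11)
(M(z(-1)) + G(-3*(-5 - 3), 0))*(-24) = (-2/11*1 + (-3*(-5 - 3) + 0))*(-24) = (-2/11 + (-3*(-8) + 0))*(-24) = (-2/11 + (24 + 0))*(-24) = (-2/11 + 24)*(-24) = (262/11)*(-24) = -6288/11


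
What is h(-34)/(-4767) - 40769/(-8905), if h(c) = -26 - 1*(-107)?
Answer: 64541506/14150045 ≈ 4.5612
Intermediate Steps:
h(c) = 81 (h(c) = -26 + 107 = 81)
h(-34)/(-4767) - 40769/(-8905) = 81/(-4767) - 40769/(-8905) = 81*(-1/4767) - 40769*(-1/8905) = -27/1589 + 40769/8905 = 64541506/14150045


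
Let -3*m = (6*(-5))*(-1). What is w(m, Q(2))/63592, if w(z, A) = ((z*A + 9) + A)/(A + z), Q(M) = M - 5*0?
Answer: 9/508736 ≈ 1.7691e-5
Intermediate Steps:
Q(M) = M (Q(M) = M + 0 = M)
m = -10 (m = -6*(-5)*(-1)/3 = -(-10)*(-1) = -1/3*30 = -10)
w(z, A) = (9 + A + A*z)/(A + z) (w(z, A) = ((A*z + 9) + A)/(A + z) = ((9 + A*z) + A)/(A + z) = (9 + A + A*z)/(A + z))
w(m, Q(2))/63592 = ((9 + 2 + 2*(-10))/(2 - 10))/63592 = ((9 + 2 - 20)/(-8))*(1/63592) = -1/8*(-9)*(1/63592) = (9/8)*(1/63592) = 9/508736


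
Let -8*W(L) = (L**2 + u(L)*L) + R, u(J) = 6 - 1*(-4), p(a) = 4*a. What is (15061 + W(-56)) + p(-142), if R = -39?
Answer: 113407/8 ≈ 14176.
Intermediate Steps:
u(J) = 10 (u(J) = 6 + 4 = 10)
W(L) = 39/8 - 5*L/4 - L**2/8 (W(L) = -((L**2 + 10*L) - 39)/8 = -(-39 + L**2 + 10*L)/8 = 39/8 - 5*L/4 - L**2/8)
(15061 + W(-56)) + p(-142) = (15061 + (39/8 - 5/4*(-56) - 1/8*(-56)**2)) + 4*(-142) = (15061 + (39/8 + 70 - 1/8*3136)) - 568 = (15061 + (39/8 + 70 - 392)) - 568 = (15061 - 2537/8) - 568 = 117951/8 - 568 = 113407/8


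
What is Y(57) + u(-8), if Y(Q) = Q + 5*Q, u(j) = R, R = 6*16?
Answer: 438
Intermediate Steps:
R = 96
u(j) = 96
Y(Q) = 6*Q
Y(57) + u(-8) = 6*57 + 96 = 342 + 96 = 438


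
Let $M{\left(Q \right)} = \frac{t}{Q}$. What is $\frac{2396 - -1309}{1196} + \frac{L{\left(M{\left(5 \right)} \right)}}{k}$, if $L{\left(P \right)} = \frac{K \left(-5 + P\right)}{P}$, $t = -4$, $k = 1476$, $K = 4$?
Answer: $\frac{26458}{8487} \approx 3.1175$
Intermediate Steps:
$M{\left(Q \right)} = - \frac{4}{Q}$
$L{\left(P \right)} = \frac{-20 + 4 P}{P}$ ($L{\left(P \right)} = \frac{4 \left(-5 + P\right)}{P} = \frac{-20 + 4 P}{P}$)
$\frac{2396 - -1309}{1196} + \frac{L{\left(M{\left(5 \right)} \right)}}{k} = \frac{2396 - -1309}{1196} + \frac{4 - \frac{20}{\left(-4\right) \frac{1}{5}}}{1476} = \left(2396 + 1309\right) \frac{1}{1196} + \left(4 - \frac{20}{\left(-4\right) \frac{1}{5}}\right) \frac{1}{1476} = 3705 \cdot \frac{1}{1196} + \left(4 - \frac{20}{- \frac{4}{5}}\right) \frac{1}{1476} = \frac{285}{92} + \left(4 - -25\right) \frac{1}{1476} = \frac{285}{92} + \left(4 + 25\right) \frac{1}{1476} = \frac{285}{92} + 29 \cdot \frac{1}{1476} = \frac{285}{92} + \frac{29}{1476} = \frac{26458}{8487}$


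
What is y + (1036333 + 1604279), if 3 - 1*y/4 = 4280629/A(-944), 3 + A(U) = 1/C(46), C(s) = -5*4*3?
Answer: 1505303904/181 ≈ 8.3166e+6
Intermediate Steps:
C(s) = -60 (C(s) = -20*3 = -60)
A(U) = -181/60 (A(U) = -3 + 1/(-60) = -3 - 1/60 = -181/60)
y = 1027353132/181 (y = 12 - 17122516/(-181/60) = 12 - 17122516*(-60)/181 = 12 - 4*(-256837740/181) = 12 + 1027350960/181 = 1027353132/181 ≈ 5.6760e+6)
y + (1036333 + 1604279) = 1027353132/181 + (1036333 + 1604279) = 1027353132/181 + 2640612 = 1505303904/181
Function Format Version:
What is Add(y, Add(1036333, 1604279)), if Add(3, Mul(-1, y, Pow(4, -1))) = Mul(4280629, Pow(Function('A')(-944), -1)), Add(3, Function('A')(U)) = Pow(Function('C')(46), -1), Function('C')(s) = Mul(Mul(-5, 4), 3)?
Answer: Rational(1505303904, 181) ≈ 8.3166e+6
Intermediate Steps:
Function('C')(s) = -60 (Function('C')(s) = Mul(-20, 3) = -60)
Function('A')(U) = Rational(-181, 60) (Function('A')(U) = Add(-3, Pow(-60, -1)) = Add(-3, Rational(-1, 60)) = Rational(-181, 60))
y = Rational(1027353132, 181) (y = Add(12, Mul(-4, Mul(4280629, Pow(Rational(-181, 60), -1)))) = Add(12, Mul(-4, Mul(4280629, Rational(-60, 181)))) = Add(12, Mul(-4, Rational(-256837740, 181))) = Add(12, Rational(1027350960, 181)) = Rational(1027353132, 181) ≈ 5.6760e+6)
Add(y, Add(1036333, 1604279)) = Add(Rational(1027353132, 181), Add(1036333, 1604279)) = Add(Rational(1027353132, 181), 2640612) = Rational(1505303904, 181)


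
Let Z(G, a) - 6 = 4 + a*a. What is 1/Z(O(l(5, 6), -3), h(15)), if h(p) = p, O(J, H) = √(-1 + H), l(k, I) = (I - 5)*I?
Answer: 1/235 ≈ 0.0042553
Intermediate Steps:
l(k, I) = I*(-5 + I) (l(k, I) = (-5 + I)*I = I*(-5 + I))
Z(G, a) = 10 + a² (Z(G, a) = 6 + (4 + a*a) = 6 + (4 + a²) = 10 + a²)
1/Z(O(l(5, 6), -3), h(15)) = 1/(10 + 15²) = 1/(10 + 225) = 1/235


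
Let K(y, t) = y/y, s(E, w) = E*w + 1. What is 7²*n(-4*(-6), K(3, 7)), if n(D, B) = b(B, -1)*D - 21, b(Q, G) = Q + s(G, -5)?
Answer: 7203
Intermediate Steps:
s(E, w) = 1 + E*w
b(Q, G) = 1 + Q - 5*G (b(Q, G) = Q + (1 + G*(-5)) = Q + (1 - 5*G) = 1 + Q - 5*G)
K(y, t) = 1
n(D, B) = -21 + D*(6 + B) (n(D, B) = (1 + B - 5*(-1))*D - 21 = (1 + B + 5)*D - 21 = (6 + B)*D - 21 = D*(6 + B) - 21 = -21 + D*(6 + B))
7²*n(-4*(-6), K(3, 7)) = 7²*(-21 + (-4*(-6))*(6 + 1)) = 49*(-21 + 24*7) = 49*(-21 + 168) = 49*147 = 7203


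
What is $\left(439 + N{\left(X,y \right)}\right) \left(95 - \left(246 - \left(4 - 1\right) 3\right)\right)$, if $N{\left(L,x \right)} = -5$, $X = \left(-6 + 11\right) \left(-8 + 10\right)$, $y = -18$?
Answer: $-61628$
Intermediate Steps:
$X = 10$ ($X = 5 \cdot 2 = 10$)
$\left(439 + N{\left(X,y \right)}\right) \left(95 - \left(246 - \left(4 - 1\right) 3\right)\right) = \left(439 - 5\right) \left(95 - \left(246 - \left(4 - 1\right) 3\right)\right) = 434 \left(95 + \left(\left(3 \cdot 3 - 133\right) - 113\right)\right) = 434 \left(95 + \left(\left(9 - 133\right) - 113\right)\right) = 434 \left(95 - 237\right) = 434 \left(-142\right) = -61628$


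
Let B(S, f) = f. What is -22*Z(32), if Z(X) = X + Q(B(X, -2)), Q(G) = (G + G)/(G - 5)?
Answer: -5016/7 ≈ -716.57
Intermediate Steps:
Q(G) = 2*G/(-5 + G) (Q(G) = (2*G)/(-5 + G) = 2*G/(-5 + G))
Z(X) = 4/7 + X (Z(X) = X + 2*(-2)/(-5 - 2) = X + 2*(-2)/(-7) = X + 2*(-2)*(-⅐) = X + 4/7 = 4/7 + X)
-22*Z(32) = -22*(4/7 + 32) = -22*228/7 = -5016/7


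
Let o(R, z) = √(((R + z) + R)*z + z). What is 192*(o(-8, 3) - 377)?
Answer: -72384 + 1152*I ≈ -72384.0 + 1152.0*I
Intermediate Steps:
o(R, z) = √(z + z*(z + 2*R)) (o(R, z) = √((z + 2*R)*z + z) = √(z*(z + 2*R) + z) = √(z + z*(z + 2*R)))
192*(o(-8, 3) - 377) = 192*(√(3*(1 + 3 + 2*(-8))) - 377) = 192*(√(3*(1 + 3 - 16)) - 377) = 192*(√(3*(-12)) - 377) = 192*(√(-36) - 377) = 192*(6*I - 377) = 192*(-377 + 6*I) = -72384 + 1152*I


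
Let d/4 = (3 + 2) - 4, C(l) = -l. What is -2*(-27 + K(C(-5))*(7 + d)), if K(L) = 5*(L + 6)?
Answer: -1156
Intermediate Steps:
d = 4 (d = 4*((3 + 2) - 4) = 4*(5 - 4) = 4*1 = 4)
K(L) = 30 + 5*L (K(L) = 5*(6 + L) = 30 + 5*L)
-2*(-27 + K(C(-5))*(7 + d)) = -2*(-27 + (30 + 5*(-1*(-5)))*(7 + 4)) = -2*(-27 + (30 + 5*5)*11) = -2*(-27 + (30 + 25)*11) = -2*(-27 + 55*11) = -2*(-27 + 605) = -2*578 = -1156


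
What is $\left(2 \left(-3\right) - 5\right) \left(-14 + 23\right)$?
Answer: $-99$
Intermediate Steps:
$\left(2 \left(-3\right) - 5\right) \left(-14 + 23\right) = \left(-6 - 5\right) 9 = \left(-11\right) 9 = -99$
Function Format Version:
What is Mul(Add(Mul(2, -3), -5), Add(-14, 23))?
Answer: -99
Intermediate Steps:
Mul(Add(Mul(2, -3), -5), Add(-14, 23)) = Mul(Add(-6, -5), 9) = Mul(-11, 9) = -99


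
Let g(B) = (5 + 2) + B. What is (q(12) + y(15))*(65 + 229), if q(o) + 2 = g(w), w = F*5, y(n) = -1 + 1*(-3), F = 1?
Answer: 1764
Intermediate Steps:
y(n) = -4 (y(n) = -1 - 3 = -4)
w = 5 (w = 1*5 = 5)
g(B) = 7 + B
q(o) = 10 (q(o) = -2 + (7 + 5) = -2 + 12 = 10)
(q(12) + y(15))*(65 + 229) = (10 - 4)*(65 + 229) = 6*294 = 1764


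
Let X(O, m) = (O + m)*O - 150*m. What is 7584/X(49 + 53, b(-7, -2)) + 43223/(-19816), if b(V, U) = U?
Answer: -25296413/17339000 ≈ -1.4589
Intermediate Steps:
X(O, m) = -150*m + O*(O + m) (X(O, m) = O*(O + m) - 150*m = -150*m + O*(O + m))
7584/X(49 + 53, b(-7, -2)) + 43223/(-19816) = 7584/((49 + 53)² - 150*(-2) + (49 + 53)*(-2)) + 43223/(-19816) = 7584/(102² + 300 + 102*(-2)) + 43223*(-1/19816) = 7584/(10404 + 300 - 204) - 43223/19816 = 7584/10500 - 43223/19816 = 7584*(1/10500) - 43223/19816 = 632/875 - 43223/19816 = -25296413/17339000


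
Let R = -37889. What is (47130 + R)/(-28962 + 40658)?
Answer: 9241/11696 ≈ 0.79010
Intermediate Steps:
(47130 + R)/(-28962 + 40658) = (47130 - 37889)/(-28962 + 40658) = 9241/11696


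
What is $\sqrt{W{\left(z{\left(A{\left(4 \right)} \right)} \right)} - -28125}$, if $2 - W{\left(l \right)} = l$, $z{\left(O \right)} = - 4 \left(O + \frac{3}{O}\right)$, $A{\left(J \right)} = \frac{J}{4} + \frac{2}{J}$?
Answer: $\sqrt{28141} \approx 167.75$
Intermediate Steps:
$A{\left(J \right)} = \frac{2}{J} + \frac{J}{4}$ ($A{\left(J \right)} = J \frac{1}{4} + \frac{2}{J} = \frac{J}{4} + \frac{2}{J} = \frac{2}{J} + \frac{J}{4}$)
$z{\left(O \right)} = - \frac{12}{O} - 4 O$
$W{\left(l \right)} = 2 - l$
$\sqrt{W{\left(z{\left(A{\left(4 \right)} \right)} \right)} - -28125} = \sqrt{\left(2 - \left(- \frac{12}{\frac{2}{4} + \frac{1}{4} \cdot 4} - 4 \left(\frac{2}{4} + \frac{1}{4} \cdot 4\right)\right)\right) - -28125} = \sqrt{\left(2 - \left(- \frac{12}{2 \cdot \frac{1}{4} + 1} - 4 \left(2 \cdot \frac{1}{4} + 1\right)\right)\right) + 28125} = \sqrt{\left(2 - \left(- \frac{12}{\frac{1}{2} + 1} - 4 \left(\frac{1}{2} + 1\right)\right)\right) + 28125} = \sqrt{\left(2 - \left(- \frac{12}{\frac{3}{2}} - 6\right)\right) + 28125} = \sqrt{\left(2 - \left(\left(-12\right) \frac{2}{3} - 6\right)\right) + 28125} = \sqrt{\left(2 - \left(-8 - 6\right)\right) + 28125} = \sqrt{\left(2 - -14\right) + 28125} = \sqrt{\left(2 + 14\right) + 28125} = \sqrt{16 + 28125} = \sqrt{28141}$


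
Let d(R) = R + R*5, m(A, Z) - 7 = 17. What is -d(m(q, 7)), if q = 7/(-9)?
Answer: -144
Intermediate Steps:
q = -7/9 (q = 7*(-⅑) = -7/9 ≈ -0.77778)
m(A, Z) = 24 (m(A, Z) = 7 + 17 = 24)
d(R) = 6*R (d(R) = R + 5*R = 6*R)
-d(m(q, 7)) = -6*24 = -1*144 = -144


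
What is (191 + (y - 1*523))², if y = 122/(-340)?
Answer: 3192363001/28900 ≈ 1.1046e+5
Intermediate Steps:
y = -61/170 (y = 122*(-1/340) = -61/170 ≈ -0.35882)
(191 + (y - 1*523))² = (191 + (-61/170 - 1*523))² = (191 + (-61/170 - 523))² = (191 - 88971/170)² = (-56501/170)² = 3192363001/28900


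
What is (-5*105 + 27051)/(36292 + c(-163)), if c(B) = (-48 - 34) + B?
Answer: 26526/36047 ≈ 0.73587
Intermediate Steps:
c(B) = -82 + B
(-5*105 + 27051)/(36292 + c(-163)) = (-5*105 + 27051)/(36292 + (-82 - 163)) = (-525 + 27051)/(36292 - 245) = 26526/36047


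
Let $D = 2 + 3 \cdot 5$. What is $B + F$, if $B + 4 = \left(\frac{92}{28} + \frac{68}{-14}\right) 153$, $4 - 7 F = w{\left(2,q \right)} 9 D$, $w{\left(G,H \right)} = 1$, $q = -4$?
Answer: $- \frac{1860}{7} \approx -265.71$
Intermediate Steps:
$D = 17$ ($D = 2 + 15 = 17$)
$F = - \frac{149}{7}$ ($F = \frac{4}{7} - \frac{1 \cdot 9 \cdot 17}{7} = \frac{4}{7} - \frac{9 \cdot 17}{7} = \frac{4}{7} - \frac{153}{7} = - \frac{149}{7} \approx -21.286$)
$B = - \frac{1711}{7}$ ($B = -4 + \left(\frac{92}{28} + \frac{68}{-14}\right) 153 = -4 + \left(92 \cdot \frac{1}{28} + 68 \left(- \frac{1}{14}\right)\right) 153 = -4 + \left(\frac{23}{7} - \frac{34}{7}\right) 153 = -4 - \frac{1683}{7} = - \frac{1711}{7} \approx -244.43$)
$B + F = - \frac{1711}{7} - \frac{149}{7} = - \frac{1860}{7}$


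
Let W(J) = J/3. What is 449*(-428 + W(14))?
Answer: -570230/3 ≈ -1.9008e+5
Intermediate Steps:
W(J) = J/3 (W(J) = J*(⅓) = J/3)
449*(-428 + W(14)) = 449*(-428 + (⅓)*14) = 449*(-428 + 14/3) = 449*(-1270/3) = -570230/3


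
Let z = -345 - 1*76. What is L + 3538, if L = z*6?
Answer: 1012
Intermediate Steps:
z = -421 (z = -345 - 76 = -421)
L = -2526 (L = -421*6 = -2526)
L + 3538 = -2526 + 3538 = 1012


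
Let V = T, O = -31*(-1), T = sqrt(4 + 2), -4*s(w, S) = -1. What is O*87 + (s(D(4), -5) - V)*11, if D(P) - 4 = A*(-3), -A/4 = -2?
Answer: 10799/4 - 11*sqrt(6) ≈ 2672.8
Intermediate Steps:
A = 8 (A = -4*(-2) = 8)
D(P) = -20 (D(P) = 4 + 8*(-3) = 4 - 24 = -20)
s(w, S) = 1/4 (s(w, S) = -1/4*(-1) = 1/4)
T = sqrt(6) ≈ 2.4495
O = 31
V = sqrt(6) ≈ 2.4495
O*87 + (s(D(4), -5) - V)*11 = 31*87 + (1/4 - sqrt(6))*11 = 2697 + (11/4 - 11*sqrt(6)) = 10799/4 - 11*sqrt(6)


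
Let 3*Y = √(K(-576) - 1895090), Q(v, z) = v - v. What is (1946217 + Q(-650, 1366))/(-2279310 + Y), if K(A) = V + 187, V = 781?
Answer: -316859419305/371089591897 - 278031*I*√210458/742179183794 ≈ -0.85386 - 0.00017186*I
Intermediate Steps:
Q(v, z) = 0
K(A) = 968 (K(A) = 781 + 187 = 968)
Y = I*√210458 (Y = √(968 - 1895090)/3 = √(-1894122)/3 = (3*I*√210458)/3 = I*√210458 ≈ 458.76*I)
(1946217 + Q(-650, 1366))/(-2279310 + Y) = (1946217 + 0)/(-2279310 + I*√210458) = 1946217/(-2279310 + I*√210458)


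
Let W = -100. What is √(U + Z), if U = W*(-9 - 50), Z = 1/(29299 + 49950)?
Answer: √37054383685149/79249 ≈ 76.811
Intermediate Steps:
Z = 1/79249 ≈ 1.2618e-5
U = 5900 (U = -100*(-9 - 50) = -100*(-59) = 5900)
√(U + Z) = √(5900 + 1/79249) = √(467569101/79249) = √37054383685149/79249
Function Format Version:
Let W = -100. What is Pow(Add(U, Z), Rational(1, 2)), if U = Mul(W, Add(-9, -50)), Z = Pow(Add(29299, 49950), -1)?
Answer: Mul(Rational(1, 79249), Pow(37054383685149, Rational(1, 2))) ≈ 76.811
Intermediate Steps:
Z = Rational(1, 79249) (Z = Pow(79249, -1) = Rational(1, 79249) ≈ 1.2618e-5)
U = 5900 (U = Mul(-100, Add(-9, -50)) = Mul(-100, -59) = 5900)
Pow(Add(U, Z), Rational(1, 2)) = Pow(Add(5900, Rational(1, 79249)), Rational(1, 2)) = Pow(Rational(467569101, 79249), Rational(1, 2)) = Mul(Rational(1, 79249), Pow(37054383685149, Rational(1, 2)))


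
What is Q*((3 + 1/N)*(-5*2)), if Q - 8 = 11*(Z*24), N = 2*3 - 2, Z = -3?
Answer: 25480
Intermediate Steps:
N = 4 (N = 6 - 2 = 4)
Q = -784 (Q = 8 + 11*(-3*24) = 8 + 11*(-72) = 8 - 792 = -784)
Q*((3 + 1/N)*(-5*2)) = -784*(3 + 1/4)*(-5*2) = -784*(3 + ¼)*(-10) = -2548*(-10) = -784*(-65/2) = 25480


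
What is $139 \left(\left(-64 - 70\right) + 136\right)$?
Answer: $278$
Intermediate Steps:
$139 \left(\left(-64 - 70\right) + 136\right) = 139 \left(-134 + 136\right) = 139 \cdot 2 = 278$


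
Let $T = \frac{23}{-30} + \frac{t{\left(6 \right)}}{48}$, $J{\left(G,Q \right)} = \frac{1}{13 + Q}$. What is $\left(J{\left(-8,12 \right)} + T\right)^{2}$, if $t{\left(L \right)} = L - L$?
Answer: $\frac{11881}{22500} \approx 0.52804$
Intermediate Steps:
$t{\left(L \right)} = 0$
$T = - \frac{23}{30}$ ($T = \frac{23}{-30} + \frac{0}{48} = 23 \left(- \frac{1}{30}\right) + 0 \cdot \frac{1}{48} = - \frac{23}{30} + 0 = - \frac{23}{30} \approx -0.76667$)
$\left(J{\left(-8,12 \right)} + T\right)^{2} = \left(\frac{1}{13 + 12} - \frac{23}{30}\right)^{2} = \left(\frac{1}{25} - \frac{23}{30}\right)^{2} = \left(- \frac{109}{150}\right)^{2} = \frac{11881}{22500}$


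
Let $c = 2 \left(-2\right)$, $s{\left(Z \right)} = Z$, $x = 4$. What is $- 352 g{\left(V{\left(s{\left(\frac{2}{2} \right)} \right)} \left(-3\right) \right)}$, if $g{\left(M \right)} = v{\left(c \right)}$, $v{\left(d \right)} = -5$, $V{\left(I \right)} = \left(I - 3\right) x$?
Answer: $1760$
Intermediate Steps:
$V{\left(I \right)} = -12 + 4 I$ ($V{\left(I \right)} = \left(I - 3\right) 4 = \left(-3 + I\right) 4 = -12 + 4 I$)
$c = -4$
$g{\left(M \right)} = -5$
$- 352 g{\left(V{\left(s{\left(\frac{2}{2} \right)} \right)} \left(-3\right) \right)} = \left(-352\right) \left(-5\right) = 1760$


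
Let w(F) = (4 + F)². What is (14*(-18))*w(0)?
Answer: -4032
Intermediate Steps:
(14*(-18))*w(0) = (14*(-18))*(4 + 0)² = -252*4² = -252*16 = -4032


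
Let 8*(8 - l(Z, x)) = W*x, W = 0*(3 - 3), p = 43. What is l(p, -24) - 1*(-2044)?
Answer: 2052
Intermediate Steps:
W = 0 (W = 0*0 = 0)
l(Z, x) = 8 (l(Z, x) = 8 - 0*x = 8 - ⅛*0 = 8 + 0 = 8)
l(p, -24) - 1*(-2044) = 8 - 1*(-2044) = 8 + 2044 = 2052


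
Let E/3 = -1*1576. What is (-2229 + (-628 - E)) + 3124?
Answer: 4995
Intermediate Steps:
E = -4728 (E = 3*(-1*1576) = 3*(-1576) = -4728)
(-2229 + (-628 - E)) + 3124 = (-2229 + (-628 - 1*(-4728))) + 3124 = (-2229 + (-628 + 4728)) + 3124 = (-2229 + 4100) + 3124 = 1871 + 3124 = 4995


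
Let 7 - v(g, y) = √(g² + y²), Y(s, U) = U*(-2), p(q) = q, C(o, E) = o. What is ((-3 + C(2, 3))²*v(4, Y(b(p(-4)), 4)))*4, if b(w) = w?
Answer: 28 - 16*√5 ≈ -7.7771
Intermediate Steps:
Y(s, U) = -2*U
v(g, y) = 7 - √(g² + y²)
((-3 + C(2, 3))²*v(4, Y(b(p(-4)), 4)))*4 = ((-3 + 2)²*(7 - √(4² + (-2*4)²)))*4 = ((-1)²*(7 - √(16 + (-8)²)))*4 = (1*(7 - √(16 + 64)))*4 = (1*(7 - √80))*4 = (1*(7 - 4*√5))*4 = (7 - 4*√5)*4 = 28 - 16*√5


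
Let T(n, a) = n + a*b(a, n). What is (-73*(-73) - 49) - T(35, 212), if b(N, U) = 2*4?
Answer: 3549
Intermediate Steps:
b(N, U) = 8
T(n, a) = n + 8*a (T(n, a) = n + a*8 = n + 8*a)
(-73*(-73) - 49) - T(35, 212) = (-73*(-73) - 49) - (35 + 8*212) = (5329 - 49) - (35 + 1696) = 5280 - 1*1731 = 5280 - 1731 = 3549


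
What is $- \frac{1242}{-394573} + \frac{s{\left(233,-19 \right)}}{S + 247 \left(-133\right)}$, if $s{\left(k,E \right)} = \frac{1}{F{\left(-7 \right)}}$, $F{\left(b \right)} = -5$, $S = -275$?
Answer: $\frac{206107033}{65353125990} \approx 0.0031537$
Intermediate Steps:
$s{\left(k,E \right)} = - \frac{1}{5}$ ($s{\left(k,E \right)} = \frac{1}{-5} = - \frac{1}{5}$)
$- \frac{1242}{-394573} + \frac{s{\left(233,-19 \right)}}{S + 247 \left(-133\right)} = - \frac{1242}{-394573} - \frac{1}{5 \left(-275 + 247 \left(-133\right)\right)} = \left(-1242\right) \left(- \frac{1}{394573}\right) - \frac{1}{5 \left(-275 - 32851\right)} = \frac{1242}{394573} - \frac{1}{5 \left(-33126\right)} = \frac{1242}{394573} - - \frac{1}{165630} = \frac{1242}{394573} + \frac{1}{165630} = \frac{206107033}{65353125990}$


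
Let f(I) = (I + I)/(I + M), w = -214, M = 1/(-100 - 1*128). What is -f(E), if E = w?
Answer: -97584/48793 ≈ -2.0000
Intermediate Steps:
M = -1/228 (M = 1/(-100 - 128) = 1/(-228) = -1/228 ≈ -0.0043860)
E = -214
f(I) = 2*I/(-1/228 + I) (f(I) = (I + I)/(I - 1/228) = (2*I)/(-1/228 + I) = 2*I/(-1/228 + I))
-f(E) = -456*(-214)/(-1 + 228*(-214)) = -456*(-214)/(-1 - 48792) = -456*(-214)/(-48793) = -456*(-214)*(-1)/48793 = -1*97584/48793 = -97584/48793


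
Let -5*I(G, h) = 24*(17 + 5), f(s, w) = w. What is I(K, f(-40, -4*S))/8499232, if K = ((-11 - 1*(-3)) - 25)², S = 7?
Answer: -33/2656010 ≈ -1.2425e-5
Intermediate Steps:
K = 1089 (K = ((-11 + 3) - 25)² = (-8 - 25)² = (-33)² = 1089)
I(G, h) = -528/5 (I(G, h) = -24*(17 + 5)/5 = -24*22/5 = -⅕*528 = -528/5)
I(K, f(-40, -4*S))/8499232 = -528/5/8499232 = -528/5*1/8499232 = -33/2656010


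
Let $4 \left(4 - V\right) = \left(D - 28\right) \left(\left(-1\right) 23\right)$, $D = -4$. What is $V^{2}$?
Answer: $32400$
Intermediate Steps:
$V = -180$ ($V = 4 - \frac{\left(-4 - 28\right) \left(\left(-1\right) 23\right)}{4} = 4 - \frac{\left(-32\right) \left(-23\right)}{4} = 4 - 184 = -180$)
$V^{2} = \left(-180\right)^{2} = 32400$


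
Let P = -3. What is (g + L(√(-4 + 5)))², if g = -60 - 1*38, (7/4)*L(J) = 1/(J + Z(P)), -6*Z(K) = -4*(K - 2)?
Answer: 23174596/2401 ≈ 9652.1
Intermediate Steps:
Z(K) = -4/3 + 2*K/3 (Z(K) = -(-2)*(K - 2)/3 = -(-2)*(-2 + K)/3 = -(8 - 4*K)/6 = -4/3 + 2*K/3)
L(J) = 4/(7*(-10/3 + J)) (L(J) = 4/(7*(J + (-4/3 + (⅔)*(-3)))) = 4/(7*(J + (-4/3 - 2))) = 4/(7*(J - 10/3)) = 4/(7*(-10/3 + J)))
g = -98 (g = -60 - 38 = -98)
(g + L(√(-4 + 5)))² = (-98 + 12/(7*(-10 + 3*√(-4 + 5))))² = (-98 + 12/(7*(-10 + 3*√1)))² = (-98 + 12/(7*(-10 + 3*1)))² = (-98 + 12/(7*(-10 + 3)))² = (-98 + (12/7)/(-7))² = (-98 + (12/7)*(-⅐))² = (-98 - 12/49)² = (-4814/49)² = 23174596/2401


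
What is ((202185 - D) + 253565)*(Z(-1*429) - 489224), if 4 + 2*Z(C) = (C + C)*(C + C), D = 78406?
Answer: -45712961536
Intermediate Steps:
Z(C) = -2 + 2*C² (Z(C) = -2 + ((C + C)*(C + C))/2 = -2 + ((2*C)*(2*C))/2 = -2 + (4*C²)/2 = -2 + 2*C²)
((202185 - D) + 253565)*(Z(-1*429) - 489224) = ((202185 - 1*78406) + 253565)*((-2 + 2*(-1*429)²) - 489224) = ((202185 - 78406) + 253565)*((-2 + 2*(-429)²) - 489224) = (123779 + 253565)*((-2 + 2*184041) - 489224) = 377344*((-2 + 368082) - 489224) = 377344*(368080 - 489224) = 377344*(-121144) = -45712961536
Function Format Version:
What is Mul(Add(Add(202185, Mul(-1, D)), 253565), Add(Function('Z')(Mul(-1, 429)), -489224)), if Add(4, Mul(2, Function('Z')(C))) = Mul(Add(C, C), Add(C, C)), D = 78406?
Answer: -45712961536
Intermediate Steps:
Function('Z')(C) = Add(-2, Mul(2, Pow(C, 2))) (Function('Z')(C) = Add(-2, Mul(Rational(1, 2), Mul(Add(C, C), Add(C, C)))) = Add(-2, Mul(Rational(1, 2), Mul(Mul(2, C), Mul(2, C)))) = Add(-2, Mul(Rational(1, 2), Mul(4, Pow(C, 2)))) = Add(-2, Mul(2, Pow(C, 2))))
Mul(Add(Add(202185, Mul(-1, D)), 253565), Add(Function('Z')(Mul(-1, 429)), -489224)) = Mul(Add(Add(202185, Mul(-1, 78406)), 253565), Add(Add(-2, Mul(2, Pow(Mul(-1, 429), 2))), -489224)) = Mul(Add(Add(202185, -78406), 253565), Add(Add(-2, Mul(2, Pow(-429, 2))), -489224)) = Mul(Add(123779, 253565), Add(Add(-2, Mul(2, 184041)), -489224)) = Mul(377344, Add(Add(-2, 368082), -489224)) = Mul(377344, Add(368080, -489224)) = Mul(377344, -121144) = -45712961536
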